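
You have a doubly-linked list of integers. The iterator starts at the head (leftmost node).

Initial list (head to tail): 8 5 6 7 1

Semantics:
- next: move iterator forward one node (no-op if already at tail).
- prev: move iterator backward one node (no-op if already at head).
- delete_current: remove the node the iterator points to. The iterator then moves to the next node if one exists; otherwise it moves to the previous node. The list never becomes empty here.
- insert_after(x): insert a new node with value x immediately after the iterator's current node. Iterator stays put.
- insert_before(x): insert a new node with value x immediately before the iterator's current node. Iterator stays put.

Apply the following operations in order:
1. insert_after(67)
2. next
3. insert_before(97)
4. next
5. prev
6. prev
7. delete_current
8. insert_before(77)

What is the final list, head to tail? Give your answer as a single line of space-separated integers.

After 1 (insert_after(67)): list=[8, 67, 5, 6, 7, 1] cursor@8
After 2 (next): list=[8, 67, 5, 6, 7, 1] cursor@67
After 3 (insert_before(97)): list=[8, 97, 67, 5, 6, 7, 1] cursor@67
After 4 (next): list=[8, 97, 67, 5, 6, 7, 1] cursor@5
After 5 (prev): list=[8, 97, 67, 5, 6, 7, 1] cursor@67
After 6 (prev): list=[8, 97, 67, 5, 6, 7, 1] cursor@97
After 7 (delete_current): list=[8, 67, 5, 6, 7, 1] cursor@67
After 8 (insert_before(77)): list=[8, 77, 67, 5, 6, 7, 1] cursor@67

Answer: 8 77 67 5 6 7 1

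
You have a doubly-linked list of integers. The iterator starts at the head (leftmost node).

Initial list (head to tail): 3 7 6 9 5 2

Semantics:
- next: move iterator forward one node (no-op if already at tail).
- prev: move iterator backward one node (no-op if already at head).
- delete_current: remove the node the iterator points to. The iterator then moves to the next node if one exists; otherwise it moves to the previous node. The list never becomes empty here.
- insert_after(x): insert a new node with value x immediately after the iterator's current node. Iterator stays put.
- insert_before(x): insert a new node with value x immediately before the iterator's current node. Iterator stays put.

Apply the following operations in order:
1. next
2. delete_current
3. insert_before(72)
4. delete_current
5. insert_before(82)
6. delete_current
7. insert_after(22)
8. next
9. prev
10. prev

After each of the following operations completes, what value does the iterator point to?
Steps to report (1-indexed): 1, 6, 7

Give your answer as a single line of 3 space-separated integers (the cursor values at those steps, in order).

Answer: 7 5 5

Derivation:
After 1 (next): list=[3, 7, 6, 9, 5, 2] cursor@7
After 2 (delete_current): list=[3, 6, 9, 5, 2] cursor@6
After 3 (insert_before(72)): list=[3, 72, 6, 9, 5, 2] cursor@6
After 4 (delete_current): list=[3, 72, 9, 5, 2] cursor@9
After 5 (insert_before(82)): list=[3, 72, 82, 9, 5, 2] cursor@9
After 6 (delete_current): list=[3, 72, 82, 5, 2] cursor@5
After 7 (insert_after(22)): list=[3, 72, 82, 5, 22, 2] cursor@5
After 8 (next): list=[3, 72, 82, 5, 22, 2] cursor@22
After 9 (prev): list=[3, 72, 82, 5, 22, 2] cursor@5
After 10 (prev): list=[3, 72, 82, 5, 22, 2] cursor@82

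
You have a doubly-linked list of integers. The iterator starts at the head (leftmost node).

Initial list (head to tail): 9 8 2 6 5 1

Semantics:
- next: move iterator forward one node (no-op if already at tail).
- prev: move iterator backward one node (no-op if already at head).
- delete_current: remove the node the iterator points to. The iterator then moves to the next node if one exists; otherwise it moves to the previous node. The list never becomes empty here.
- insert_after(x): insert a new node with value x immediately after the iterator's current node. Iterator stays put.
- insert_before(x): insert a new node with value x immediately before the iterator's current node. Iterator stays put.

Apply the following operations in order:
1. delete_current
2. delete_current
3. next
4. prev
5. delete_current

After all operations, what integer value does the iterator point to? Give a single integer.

After 1 (delete_current): list=[8, 2, 6, 5, 1] cursor@8
After 2 (delete_current): list=[2, 6, 5, 1] cursor@2
After 3 (next): list=[2, 6, 5, 1] cursor@6
After 4 (prev): list=[2, 6, 5, 1] cursor@2
After 5 (delete_current): list=[6, 5, 1] cursor@6

Answer: 6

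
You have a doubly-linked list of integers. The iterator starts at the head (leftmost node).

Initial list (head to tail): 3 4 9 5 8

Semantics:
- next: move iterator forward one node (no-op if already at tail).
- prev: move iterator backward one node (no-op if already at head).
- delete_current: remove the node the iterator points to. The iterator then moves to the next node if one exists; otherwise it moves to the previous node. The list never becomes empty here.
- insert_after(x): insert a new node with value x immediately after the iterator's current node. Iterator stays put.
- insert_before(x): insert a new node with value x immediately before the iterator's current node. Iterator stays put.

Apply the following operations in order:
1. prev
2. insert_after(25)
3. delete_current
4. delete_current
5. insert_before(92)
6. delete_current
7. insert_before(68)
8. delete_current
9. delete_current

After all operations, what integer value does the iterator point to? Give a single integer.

After 1 (prev): list=[3, 4, 9, 5, 8] cursor@3
After 2 (insert_after(25)): list=[3, 25, 4, 9, 5, 8] cursor@3
After 3 (delete_current): list=[25, 4, 9, 5, 8] cursor@25
After 4 (delete_current): list=[4, 9, 5, 8] cursor@4
After 5 (insert_before(92)): list=[92, 4, 9, 5, 8] cursor@4
After 6 (delete_current): list=[92, 9, 5, 8] cursor@9
After 7 (insert_before(68)): list=[92, 68, 9, 5, 8] cursor@9
After 8 (delete_current): list=[92, 68, 5, 8] cursor@5
After 9 (delete_current): list=[92, 68, 8] cursor@8

Answer: 8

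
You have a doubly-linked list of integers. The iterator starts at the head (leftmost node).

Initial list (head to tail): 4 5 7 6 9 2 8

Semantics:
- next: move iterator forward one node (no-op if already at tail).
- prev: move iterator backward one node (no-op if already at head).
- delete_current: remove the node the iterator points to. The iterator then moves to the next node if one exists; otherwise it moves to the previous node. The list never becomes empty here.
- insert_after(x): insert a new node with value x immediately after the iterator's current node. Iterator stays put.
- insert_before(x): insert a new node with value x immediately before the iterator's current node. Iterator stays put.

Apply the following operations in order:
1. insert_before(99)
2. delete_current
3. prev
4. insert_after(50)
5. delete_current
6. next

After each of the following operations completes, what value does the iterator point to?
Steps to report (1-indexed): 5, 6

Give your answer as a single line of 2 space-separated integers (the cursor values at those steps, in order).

Answer: 50 5

Derivation:
After 1 (insert_before(99)): list=[99, 4, 5, 7, 6, 9, 2, 8] cursor@4
After 2 (delete_current): list=[99, 5, 7, 6, 9, 2, 8] cursor@5
After 3 (prev): list=[99, 5, 7, 6, 9, 2, 8] cursor@99
After 4 (insert_after(50)): list=[99, 50, 5, 7, 6, 9, 2, 8] cursor@99
After 5 (delete_current): list=[50, 5, 7, 6, 9, 2, 8] cursor@50
After 6 (next): list=[50, 5, 7, 6, 9, 2, 8] cursor@5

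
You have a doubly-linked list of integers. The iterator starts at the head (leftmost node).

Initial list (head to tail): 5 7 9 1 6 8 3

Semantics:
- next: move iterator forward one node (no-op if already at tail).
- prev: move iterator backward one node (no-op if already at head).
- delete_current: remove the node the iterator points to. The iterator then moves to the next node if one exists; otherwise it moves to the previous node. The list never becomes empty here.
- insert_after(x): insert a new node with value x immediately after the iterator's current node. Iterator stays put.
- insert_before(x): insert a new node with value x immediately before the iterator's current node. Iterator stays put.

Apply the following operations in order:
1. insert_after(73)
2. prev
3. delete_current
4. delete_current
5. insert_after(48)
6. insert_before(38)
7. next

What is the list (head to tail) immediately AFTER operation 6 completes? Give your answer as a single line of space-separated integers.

Answer: 38 7 48 9 1 6 8 3

Derivation:
After 1 (insert_after(73)): list=[5, 73, 7, 9, 1, 6, 8, 3] cursor@5
After 2 (prev): list=[5, 73, 7, 9, 1, 6, 8, 3] cursor@5
After 3 (delete_current): list=[73, 7, 9, 1, 6, 8, 3] cursor@73
After 4 (delete_current): list=[7, 9, 1, 6, 8, 3] cursor@7
After 5 (insert_after(48)): list=[7, 48, 9, 1, 6, 8, 3] cursor@7
After 6 (insert_before(38)): list=[38, 7, 48, 9, 1, 6, 8, 3] cursor@7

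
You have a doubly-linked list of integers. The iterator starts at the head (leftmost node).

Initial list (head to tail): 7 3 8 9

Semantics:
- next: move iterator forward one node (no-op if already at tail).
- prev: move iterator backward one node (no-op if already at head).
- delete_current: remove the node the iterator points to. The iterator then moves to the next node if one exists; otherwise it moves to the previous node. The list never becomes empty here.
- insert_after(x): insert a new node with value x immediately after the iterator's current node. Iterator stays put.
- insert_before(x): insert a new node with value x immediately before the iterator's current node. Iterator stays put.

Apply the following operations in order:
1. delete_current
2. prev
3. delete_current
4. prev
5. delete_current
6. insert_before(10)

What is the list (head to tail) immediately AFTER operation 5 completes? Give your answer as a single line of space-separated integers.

After 1 (delete_current): list=[3, 8, 9] cursor@3
After 2 (prev): list=[3, 8, 9] cursor@3
After 3 (delete_current): list=[8, 9] cursor@8
After 4 (prev): list=[8, 9] cursor@8
After 5 (delete_current): list=[9] cursor@9

Answer: 9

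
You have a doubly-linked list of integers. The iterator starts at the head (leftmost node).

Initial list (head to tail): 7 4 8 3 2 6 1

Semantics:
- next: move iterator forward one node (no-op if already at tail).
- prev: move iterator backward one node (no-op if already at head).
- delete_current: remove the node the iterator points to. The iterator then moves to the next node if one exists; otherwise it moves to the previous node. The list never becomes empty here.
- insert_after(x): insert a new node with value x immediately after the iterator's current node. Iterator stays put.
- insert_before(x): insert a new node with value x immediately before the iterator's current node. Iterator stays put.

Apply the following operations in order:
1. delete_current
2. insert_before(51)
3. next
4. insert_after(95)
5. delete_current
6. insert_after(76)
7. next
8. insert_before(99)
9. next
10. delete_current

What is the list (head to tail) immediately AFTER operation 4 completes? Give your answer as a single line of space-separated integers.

Answer: 51 4 8 95 3 2 6 1

Derivation:
After 1 (delete_current): list=[4, 8, 3, 2, 6, 1] cursor@4
After 2 (insert_before(51)): list=[51, 4, 8, 3, 2, 6, 1] cursor@4
After 3 (next): list=[51, 4, 8, 3, 2, 6, 1] cursor@8
After 4 (insert_after(95)): list=[51, 4, 8, 95, 3, 2, 6, 1] cursor@8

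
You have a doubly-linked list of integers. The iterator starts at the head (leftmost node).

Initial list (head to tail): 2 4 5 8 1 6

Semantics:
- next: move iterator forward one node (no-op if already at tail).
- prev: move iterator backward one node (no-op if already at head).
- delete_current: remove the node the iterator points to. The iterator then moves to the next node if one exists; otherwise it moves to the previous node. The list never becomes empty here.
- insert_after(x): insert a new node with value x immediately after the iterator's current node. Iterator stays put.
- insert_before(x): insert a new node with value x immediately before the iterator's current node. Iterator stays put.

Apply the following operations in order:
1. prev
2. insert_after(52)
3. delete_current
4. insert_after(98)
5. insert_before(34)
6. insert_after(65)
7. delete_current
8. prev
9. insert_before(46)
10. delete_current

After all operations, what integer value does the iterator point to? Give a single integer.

After 1 (prev): list=[2, 4, 5, 8, 1, 6] cursor@2
After 2 (insert_after(52)): list=[2, 52, 4, 5, 8, 1, 6] cursor@2
After 3 (delete_current): list=[52, 4, 5, 8, 1, 6] cursor@52
After 4 (insert_after(98)): list=[52, 98, 4, 5, 8, 1, 6] cursor@52
After 5 (insert_before(34)): list=[34, 52, 98, 4, 5, 8, 1, 6] cursor@52
After 6 (insert_after(65)): list=[34, 52, 65, 98, 4, 5, 8, 1, 6] cursor@52
After 7 (delete_current): list=[34, 65, 98, 4, 5, 8, 1, 6] cursor@65
After 8 (prev): list=[34, 65, 98, 4, 5, 8, 1, 6] cursor@34
After 9 (insert_before(46)): list=[46, 34, 65, 98, 4, 5, 8, 1, 6] cursor@34
After 10 (delete_current): list=[46, 65, 98, 4, 5, 8, 1, 6] cursor@65

Answer: 65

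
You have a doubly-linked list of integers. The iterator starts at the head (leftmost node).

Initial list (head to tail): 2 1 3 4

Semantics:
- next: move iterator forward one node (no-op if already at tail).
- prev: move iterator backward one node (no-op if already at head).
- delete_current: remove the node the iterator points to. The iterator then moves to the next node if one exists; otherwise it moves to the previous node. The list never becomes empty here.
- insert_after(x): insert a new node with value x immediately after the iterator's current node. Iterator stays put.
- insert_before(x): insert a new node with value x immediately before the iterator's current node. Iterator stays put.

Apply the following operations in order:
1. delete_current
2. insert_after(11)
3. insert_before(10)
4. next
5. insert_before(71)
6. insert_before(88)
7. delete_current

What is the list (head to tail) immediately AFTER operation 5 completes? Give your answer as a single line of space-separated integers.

After 1 (delete_current): list=[1, 3, 4] cursor@1
After 2 (insert_after(11)): list=[1, 11, 3, 4] cursor@1
After 3 (insert_before(10)): list=[10, 1, 11, 3, 4] cursor@1
After 4 (next): list=[10, 1, 11, 3, 4] cursor@11
After 5 (insert_before(71)): list=[10, 1, 71, 11, 3, 4] cursor@11

Answer: 10 1 71 11 3 4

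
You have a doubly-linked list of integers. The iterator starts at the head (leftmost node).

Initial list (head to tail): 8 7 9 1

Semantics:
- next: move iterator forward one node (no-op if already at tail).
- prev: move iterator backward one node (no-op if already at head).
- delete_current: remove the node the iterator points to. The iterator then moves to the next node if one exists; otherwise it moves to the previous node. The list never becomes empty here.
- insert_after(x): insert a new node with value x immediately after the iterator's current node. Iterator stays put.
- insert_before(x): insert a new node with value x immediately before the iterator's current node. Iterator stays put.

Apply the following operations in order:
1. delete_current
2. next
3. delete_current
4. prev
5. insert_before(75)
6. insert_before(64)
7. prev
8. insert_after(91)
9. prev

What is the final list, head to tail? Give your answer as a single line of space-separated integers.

After 1 (delete_current): list=[7, 9, 1] cursor@7
After 2 (next): list=[7, 9, 1] cursor@9
After 3 (delete_current): list=[7, 1] cursor@1
After 4 (prev): list=[7, 1] cursor@7
After 5 (insert_before(75)): list=[75, 7, 1] cursor@7
After 6 (insert_before(64)): list=[75, 64, 7, 1] cursor@7
After 7 (prev): list=[75, 64, 7, 1] cursor@64
After 8 (insert_after(91)): list=[75, 64, 91, 7, 1] cursor@64
After 9 (prev): list=[75, 64, 91, 7, 1] cursor@75

Answer: 75 64 91 7 1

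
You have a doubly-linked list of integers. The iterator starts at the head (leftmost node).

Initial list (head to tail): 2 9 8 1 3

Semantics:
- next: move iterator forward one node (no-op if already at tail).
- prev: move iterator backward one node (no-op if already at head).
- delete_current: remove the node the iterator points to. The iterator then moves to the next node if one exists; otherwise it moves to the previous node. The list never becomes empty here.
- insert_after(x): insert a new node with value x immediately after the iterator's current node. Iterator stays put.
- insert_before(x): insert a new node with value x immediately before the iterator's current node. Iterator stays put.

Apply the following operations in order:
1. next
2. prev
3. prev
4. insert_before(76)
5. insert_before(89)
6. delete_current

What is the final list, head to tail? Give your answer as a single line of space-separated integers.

After 1 (next): list=[2, 9, 8, 1, 3] cursor@9
After 2 (prev): list=[2, 9, 8, 1, 3] cursor@2
After 3 (prev): list=[2, 9, 8, 1, 3] cursor@2
After 4 (insert_before(76)): list=[76, 2, 9, 8, 1, 3] cursor@2
After 5 (insert_before(89)): list=[76, 89, 2, 9, 8, 1, 3] cursor@2
After 6 (delete_current): list=[76, 89, 9, 8, 1, 3] cursor@9

Answer: 76 89 9 8 1 3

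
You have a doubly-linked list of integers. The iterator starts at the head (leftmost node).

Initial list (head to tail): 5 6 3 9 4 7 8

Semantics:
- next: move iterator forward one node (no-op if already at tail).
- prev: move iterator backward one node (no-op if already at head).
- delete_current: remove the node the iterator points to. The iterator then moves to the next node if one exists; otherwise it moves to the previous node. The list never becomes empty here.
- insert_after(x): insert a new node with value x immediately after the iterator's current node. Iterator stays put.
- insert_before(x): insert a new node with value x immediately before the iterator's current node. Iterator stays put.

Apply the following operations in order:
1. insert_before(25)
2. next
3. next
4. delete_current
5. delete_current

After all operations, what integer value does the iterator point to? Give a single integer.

Answer: 4

Derivation:
After 1 (insert_before(25)): list=[25, 5, 6, 3, 9, 4, 7, 8] cursor@5
After 2 (next): list=[25, 5, 6, 3, 9, 4, 7, 8] cursor@6
After 3 (next): list=[25, 5, 6, 3, 9, 4, 7, 8] cursor@3
After 4 (delete_current): list=[25, 5, 6, 9, 4, 7, 8] cursor@9
After 5 (delete_current): list=[25, 5, 6, 4, 7, 8] cursor@4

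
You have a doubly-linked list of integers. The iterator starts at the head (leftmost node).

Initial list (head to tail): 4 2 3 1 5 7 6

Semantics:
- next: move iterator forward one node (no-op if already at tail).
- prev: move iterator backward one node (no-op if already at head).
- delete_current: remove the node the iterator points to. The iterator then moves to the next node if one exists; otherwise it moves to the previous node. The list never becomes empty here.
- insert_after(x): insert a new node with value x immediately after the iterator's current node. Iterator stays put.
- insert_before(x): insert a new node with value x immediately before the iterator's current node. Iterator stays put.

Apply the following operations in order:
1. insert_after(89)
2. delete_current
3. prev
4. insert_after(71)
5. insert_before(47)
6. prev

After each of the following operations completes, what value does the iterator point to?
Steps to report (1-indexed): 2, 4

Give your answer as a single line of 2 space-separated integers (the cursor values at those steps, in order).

After 1 (insert_after(89)): list=[4, 89, 2, 3, 1, 5, 7, 6] cursor@4
After 2 (delete_current): list=[89, 2, 3, 1, 5, 7, 6] cursor@89
After 3 (prev): list=[89, 2, 3, 1, 5, 7, 6] cursor@89
After 4 (insert_after(71)): list=[89, 71, 2, 3, 1, 5, 7, 6] cursor@89
After 5 (insert_before(47)): list=[47, 89, 71, 2, 3, 1, 5, 7, 6] cursor@89
After 6 (prev): list=[47, 89, 71, 2, 3, 1, 5, 7, 6] cursor@47

Answer: 89 89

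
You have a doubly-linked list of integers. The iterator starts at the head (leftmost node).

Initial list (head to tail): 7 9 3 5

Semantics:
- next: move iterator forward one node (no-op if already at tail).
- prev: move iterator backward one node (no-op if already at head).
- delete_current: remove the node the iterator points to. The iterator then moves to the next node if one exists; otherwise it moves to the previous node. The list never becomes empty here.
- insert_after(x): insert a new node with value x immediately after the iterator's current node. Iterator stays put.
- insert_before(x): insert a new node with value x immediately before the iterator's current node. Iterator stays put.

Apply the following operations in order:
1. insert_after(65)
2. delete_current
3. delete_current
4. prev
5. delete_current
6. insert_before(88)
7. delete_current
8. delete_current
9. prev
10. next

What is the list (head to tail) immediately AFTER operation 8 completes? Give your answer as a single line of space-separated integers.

After 1 (insert_after(65)): list=[7, 65, 9, 3, 5] cursor@7
After 2 (delete_current): list=[65, 9, 3, 5] cursor@65
After 3 (delete_current): list=[9, 3, 5] cursor@9
After 4 (prev): list=[9, 3, 5] cursor@9
After 5 (delete_current): list=[3, 5] cursor@3
After 6 (insert_before(88)): list=[88, 3, 5] cursor@3
After 7 (delete_current): list=[88, 5] cursor@5
After 8 (delete_current): list=[88] cursor@88

Answer: 88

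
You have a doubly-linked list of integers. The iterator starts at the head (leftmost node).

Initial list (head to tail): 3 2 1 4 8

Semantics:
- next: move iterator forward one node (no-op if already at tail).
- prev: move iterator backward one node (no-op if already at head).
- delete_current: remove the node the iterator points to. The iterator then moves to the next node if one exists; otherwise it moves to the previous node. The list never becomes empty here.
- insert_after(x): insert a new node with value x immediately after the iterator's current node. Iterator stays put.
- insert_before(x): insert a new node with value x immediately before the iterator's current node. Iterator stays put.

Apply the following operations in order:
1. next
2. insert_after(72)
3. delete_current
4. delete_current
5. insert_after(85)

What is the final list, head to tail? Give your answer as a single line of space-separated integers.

Answer: 3 1 85 4 8

Derivation:
After 1 (next): list=[3, 2, 1, 4, 8] cursor@2
After 2 (insert_after(72)): list=[3, 2, 72, 1, 4, 8] cursor@2
After 3 (delete_current): list=[3, 72, 1, 4, 8] cursor@72
After 4 (delete_current): list=[3, 1, 4, 8] cursor@1
After 5 (insert_after(85)): list=[3, 1, 85, 4, 8] cursor@1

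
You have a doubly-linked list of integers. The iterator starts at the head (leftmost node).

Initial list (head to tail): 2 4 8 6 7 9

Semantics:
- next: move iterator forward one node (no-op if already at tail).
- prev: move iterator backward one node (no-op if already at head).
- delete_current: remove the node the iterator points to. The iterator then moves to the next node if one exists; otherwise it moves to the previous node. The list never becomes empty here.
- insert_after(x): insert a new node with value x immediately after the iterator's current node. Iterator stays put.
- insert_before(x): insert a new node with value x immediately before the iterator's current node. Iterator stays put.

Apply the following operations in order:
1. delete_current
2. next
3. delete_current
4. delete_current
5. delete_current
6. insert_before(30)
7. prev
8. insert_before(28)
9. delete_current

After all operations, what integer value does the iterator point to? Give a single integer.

Answer: 9

Derivation:
After 1 (delete_current): list=[4, 8, 6, 7, 9] cursor@4
After 2 (next): list=[4, 8, 6, 7, 9] cursor@8
After 3 (delete_current): list=[4, 6, 7, 9] cursor@6
After 4 (delete_current): list=[4, 7, 9] cursor@7
After 5 (delete_current): list=[4, 9] cursor@9
After 6 (insert_before(30)): list=[4, 30, 9] cursor@9
After 7 (prev): list=[4, 30, 9] cursor@30
After 8 (insert_before(28)): list=[4, 28, 30, 9] cursor@30
After 9 (delete_current): list=[4, 28, 9] cursor@9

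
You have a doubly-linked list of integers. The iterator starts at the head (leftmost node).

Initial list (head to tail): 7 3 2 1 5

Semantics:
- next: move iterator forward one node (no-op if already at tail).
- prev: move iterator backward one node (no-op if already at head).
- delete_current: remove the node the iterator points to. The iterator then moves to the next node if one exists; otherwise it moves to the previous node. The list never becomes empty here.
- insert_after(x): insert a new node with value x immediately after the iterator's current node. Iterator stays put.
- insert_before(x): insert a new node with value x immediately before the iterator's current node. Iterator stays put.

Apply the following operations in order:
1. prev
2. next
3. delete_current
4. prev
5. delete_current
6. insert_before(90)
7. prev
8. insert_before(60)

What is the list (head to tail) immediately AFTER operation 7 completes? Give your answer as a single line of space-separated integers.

Answer: 90 2 1 5

Derivation:
After 1 (prev): list=[7, 3, 2, 1, 5] cursor@7
After 2 (next): list=[7, 3, 2, 1, 5] cursor@3
After 3 (delete_current): list=[7, 2, 1, 5] cursor@2
After 4 (prev): list=[7, 2, 1, 5] cursor@7
After 5 (delete_current): list=[2, 1, 5] cursor@2
After 6 (insert_before(90)): list=[90, 2, 1, 5] cursor@2
After 7 (prev): list=[90, 2, 1, 5] cursor@90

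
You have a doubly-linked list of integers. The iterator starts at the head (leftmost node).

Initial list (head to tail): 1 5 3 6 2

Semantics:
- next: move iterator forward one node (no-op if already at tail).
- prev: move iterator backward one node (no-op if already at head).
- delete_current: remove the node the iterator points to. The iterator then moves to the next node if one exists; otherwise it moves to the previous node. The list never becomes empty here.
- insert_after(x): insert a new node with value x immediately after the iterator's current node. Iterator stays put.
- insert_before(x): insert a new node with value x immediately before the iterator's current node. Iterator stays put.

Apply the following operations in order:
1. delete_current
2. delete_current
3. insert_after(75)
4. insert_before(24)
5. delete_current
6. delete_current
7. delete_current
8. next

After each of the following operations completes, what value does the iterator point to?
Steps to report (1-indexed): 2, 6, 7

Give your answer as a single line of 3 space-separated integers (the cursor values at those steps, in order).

Answer: 3 6 2

Derivation:
After 1 (delete_current): list=[5, 3, 6, 2] cursor@5
After 2 (delete_current): list=[3, 6, 2] cursor@3
After 3 (insert_after(75)): list=[3, 75, 6, 2] cursor@3
After 4 (insert_before(24)): list=[24, 3, 75, 6, 2] cursor@3
After 5 (delete_current): list=[24, 75, 6, 2] cursor@75
After 6 (delete_current): list=[24, 6, 2] cursor@6
After 7 (delete_current): list=[24, 2] cursor@2
After 8 (next): list=[24, 2] cursor@2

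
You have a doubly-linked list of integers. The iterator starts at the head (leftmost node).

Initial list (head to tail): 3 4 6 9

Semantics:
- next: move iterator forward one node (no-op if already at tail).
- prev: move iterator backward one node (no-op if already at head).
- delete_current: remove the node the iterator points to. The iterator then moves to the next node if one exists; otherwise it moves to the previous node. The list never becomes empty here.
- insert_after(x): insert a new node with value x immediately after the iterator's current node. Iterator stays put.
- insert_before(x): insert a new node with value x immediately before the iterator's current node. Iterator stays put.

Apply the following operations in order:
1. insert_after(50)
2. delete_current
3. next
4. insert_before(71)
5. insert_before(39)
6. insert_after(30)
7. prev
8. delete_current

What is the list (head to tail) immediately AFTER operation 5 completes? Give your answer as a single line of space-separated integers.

After 1 (insert_after(50)): list=[3, 50, 4, 6, 9] cursor@3
After 2 (delete_current): list=[50, 4, 6, 9] cursor@50
After 3 (next): list=[50, 4, 6, 9] cursor@4
After 4 (insert_before(71)): list=[50, 71, 4, 6, 9] cursor@4
After 5 (insert_before(39)): list=[50, 71, 39, 4, 6, 9] cursor@4

Answer: 50 71 39 4 6 9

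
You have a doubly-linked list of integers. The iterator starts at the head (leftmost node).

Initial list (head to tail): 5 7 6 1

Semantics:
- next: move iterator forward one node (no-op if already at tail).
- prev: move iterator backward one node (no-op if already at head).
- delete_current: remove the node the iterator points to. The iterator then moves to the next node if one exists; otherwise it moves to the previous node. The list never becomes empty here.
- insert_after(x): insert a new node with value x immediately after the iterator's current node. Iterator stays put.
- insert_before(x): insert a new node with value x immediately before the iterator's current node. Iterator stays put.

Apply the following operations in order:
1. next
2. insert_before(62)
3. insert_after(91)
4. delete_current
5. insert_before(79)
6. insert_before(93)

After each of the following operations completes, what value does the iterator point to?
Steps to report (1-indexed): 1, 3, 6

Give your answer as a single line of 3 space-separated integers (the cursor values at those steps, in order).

Answer: 7 7 91

Derivation:
After 1 (next): list=[5, 7, 6, 1] cursor@7
After 2 (insert_before(62)): list=[5, 62, 7, 6, 1] cursor@7
After 3 (insert_after(91)): list=[5, 62, 7, 91, 6, 1] cursor@7
After 4 (delete_current): list=[5, 62, 91, 6, 1] cursor@91
After 5 (insert_before(79)): list=[5, 62, 79, 91, 6, 1] cursor@91
After 6 (insert_before(93)): list=[5, 62, 79, 93, 91, 6, 1] cursor@91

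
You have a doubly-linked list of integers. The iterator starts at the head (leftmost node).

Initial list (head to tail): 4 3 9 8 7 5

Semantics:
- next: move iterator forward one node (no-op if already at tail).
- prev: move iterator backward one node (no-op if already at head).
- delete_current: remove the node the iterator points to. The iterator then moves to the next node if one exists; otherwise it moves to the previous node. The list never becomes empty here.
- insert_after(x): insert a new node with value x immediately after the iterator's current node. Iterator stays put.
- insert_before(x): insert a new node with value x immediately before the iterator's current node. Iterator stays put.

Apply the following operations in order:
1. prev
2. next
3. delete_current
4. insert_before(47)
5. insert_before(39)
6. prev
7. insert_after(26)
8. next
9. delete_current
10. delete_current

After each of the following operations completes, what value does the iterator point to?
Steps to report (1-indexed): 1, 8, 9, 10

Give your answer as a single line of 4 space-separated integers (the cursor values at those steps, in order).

Answer: 4 26 9 8

Derivation:
After 1 (prev): list=[4, 3, 9, 8, 7, 5] cursor@4
After 2 (next): list=[4, 3, 9, 8, 7, 5] cursor@3
After 3 (delete_current): list=[4, 9, 8, 7, 5] cursor@9
After 4 (insert_before(47)): list=[4, 47, 9, 8, 7, 5] cursor@9
After 5 (insert_before(39)): list=[4, 47, 39, 9, 8, 7, 5] cursor@9
After 6 (prev): list=[4, 47, 39, 9, 8, 7, 5] cursor@39
After 7 (insert_after(26)): list=[4, 47, 39, 26, 9, 8, 7, 5] cursor@39
After 8 (next): list=[4, 47, 39, 26, 9, 8, 7, 5] cursor@26
After 9 (delete_current): list=[4, 47, 39, 9, 8, 7, 5] cursor@9
After 10 (delete_current): list=[4, 47, 39, 8, 7, 5] cursor@8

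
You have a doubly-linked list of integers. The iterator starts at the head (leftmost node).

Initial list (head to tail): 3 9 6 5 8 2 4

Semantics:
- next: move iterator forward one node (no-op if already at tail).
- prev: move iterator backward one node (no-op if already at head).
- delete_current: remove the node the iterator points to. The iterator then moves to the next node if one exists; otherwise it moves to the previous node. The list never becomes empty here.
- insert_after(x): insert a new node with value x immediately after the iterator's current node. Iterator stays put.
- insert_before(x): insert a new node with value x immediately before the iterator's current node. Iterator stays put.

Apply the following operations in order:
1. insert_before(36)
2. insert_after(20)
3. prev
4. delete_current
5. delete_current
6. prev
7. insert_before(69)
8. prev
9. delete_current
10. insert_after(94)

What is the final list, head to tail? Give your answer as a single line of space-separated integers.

After 1 (insert_before(36)): list=[36, 3, 9, 6, 5, 8, 2, 4] cursor@3
After 2 (insert_after(20)): list=[36, 3, 20, 9, 6, 5, 8, 2, 4] cursor@3
After 3 (prev): list=[36, 3, 20, 9, 6, 5, 8, 2, 4] cursor@36
After 4 (delete_current): list=[3, 20, 9, 6, 5, 8, 2, 4] cursor@3
After 5 (delete_current): list=[20, 9, 6, 5, 8, 2, 4] cursor@20
After 6 (prev): list=[20, 9, 6, 5, 8, 2, 4] cursor@20
After 7 (insert_before(69)): list=[69, 20, 9, 6, 5, 8, 2, 4] cursor@20
After 8 (prev): list=[69, 20, 9, 6, 5, 8, 2, 4] cursor@69
After 9 (delete_current): list=[20, 9, 6, 5, 8, 2, 4] cursor@20
After 10 (insert_after(94)): list=[20, 94, 9, 6, 5, 8, 2, 4] cursor@20

Answer: 20 94 9 6 5 8 2 4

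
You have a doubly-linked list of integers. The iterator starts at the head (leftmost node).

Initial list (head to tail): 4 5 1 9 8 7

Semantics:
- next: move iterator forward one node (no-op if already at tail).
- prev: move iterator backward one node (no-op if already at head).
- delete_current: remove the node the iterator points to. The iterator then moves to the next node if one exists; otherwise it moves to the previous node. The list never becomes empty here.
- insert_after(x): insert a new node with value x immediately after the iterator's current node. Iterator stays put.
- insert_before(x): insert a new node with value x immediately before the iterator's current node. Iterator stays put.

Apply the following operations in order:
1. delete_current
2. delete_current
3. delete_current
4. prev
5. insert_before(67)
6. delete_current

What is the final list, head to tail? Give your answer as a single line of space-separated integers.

Answer: 67 8 7

Derivation:
After 1 (delete_current): list=[5, 1, 9, 8, 7] cursor@5
After 2 (delete_current): list=[1, 9, 8, 7] cursor@1
After 3 (delete_current): list=[9, 8, 7] cursor@9
After 4 (prev): list=[9, 8, 7] cursor@9
After 5 (insert_before(67)): list=[67, 9, 8, 7] cursor@9
After 6 (delete_current): list=[67, 8, 7] cursor@8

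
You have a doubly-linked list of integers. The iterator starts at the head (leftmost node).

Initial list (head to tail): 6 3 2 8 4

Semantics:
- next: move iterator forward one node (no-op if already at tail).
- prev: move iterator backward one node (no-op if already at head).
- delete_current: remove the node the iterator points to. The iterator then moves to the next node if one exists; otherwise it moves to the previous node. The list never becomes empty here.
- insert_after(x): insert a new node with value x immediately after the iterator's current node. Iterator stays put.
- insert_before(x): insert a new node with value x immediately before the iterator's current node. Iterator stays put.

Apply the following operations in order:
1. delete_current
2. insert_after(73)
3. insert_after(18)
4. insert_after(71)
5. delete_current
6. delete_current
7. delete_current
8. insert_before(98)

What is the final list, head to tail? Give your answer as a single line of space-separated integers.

After 1 (delete_current): list=[3, 2, 8, 4] cursor@3
After 2 (insert_after(73)): list=[3, 73, 2, 8, 4] cursor@3
After 3 (insert_after(18)): list=[3, 18, 73, 2, 8, 4] cursor@3
After 4 (insert_after(71)): list=[3, 71, 18, 73, 2, 8, 4] cursor@3
After 5 (delete_current): list=[71, 18, 73, 2, 8, 4] cursor@71
After 6 (delete_current): list=[18, 73, 2, 8, 4] cursor@18
After 7 (delete_current): list=[73, 2, 8, 4] cursor@73
After 8 (insert_before(98)): list=[98, 73, 2, 8, 4] cursor@73

Answer: 98 73 2 8 4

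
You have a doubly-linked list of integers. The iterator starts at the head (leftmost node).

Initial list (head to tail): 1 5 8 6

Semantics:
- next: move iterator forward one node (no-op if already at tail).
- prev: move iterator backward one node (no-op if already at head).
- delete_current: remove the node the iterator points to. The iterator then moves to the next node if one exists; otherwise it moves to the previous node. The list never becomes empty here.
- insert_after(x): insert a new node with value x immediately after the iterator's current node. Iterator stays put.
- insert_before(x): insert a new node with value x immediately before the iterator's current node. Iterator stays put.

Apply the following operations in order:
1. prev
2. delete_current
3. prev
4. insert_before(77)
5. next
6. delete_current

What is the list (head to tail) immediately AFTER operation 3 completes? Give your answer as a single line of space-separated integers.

After 1 (prev): list=[1, 5, 8, 6] cursor@1
After 2 (delete_current): list=[5, 8, 6] cursor@5
After 3 (prev): list=[5, 8, 6] cursor@5

Answer: 5 8 6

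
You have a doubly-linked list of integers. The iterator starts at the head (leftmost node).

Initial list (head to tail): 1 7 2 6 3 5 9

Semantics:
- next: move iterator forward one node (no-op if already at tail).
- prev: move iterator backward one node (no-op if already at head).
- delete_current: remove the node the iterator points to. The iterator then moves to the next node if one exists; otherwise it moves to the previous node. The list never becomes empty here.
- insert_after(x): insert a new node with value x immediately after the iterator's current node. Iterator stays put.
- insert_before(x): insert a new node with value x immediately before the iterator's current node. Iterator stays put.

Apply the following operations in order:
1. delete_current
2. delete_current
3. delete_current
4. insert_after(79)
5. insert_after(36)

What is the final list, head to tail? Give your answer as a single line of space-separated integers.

Answer: 6 36 79 3 5 9

Derivation:
After 1 (delete_current): list=[7, 2, 6, 3, 5, 9] cursor@7
After 2 (delete_current): list=[2, 6, 3, 5, 9] cursor@2
After 3 (delete_current): list=[6, 3, 5, 9] cursor@6
After 4 (insert_after(79)): list=[6, 79, 3, 5, 9] cursor@6
After 5 (insert_after(36)): list=[6, 36, 79, 3, 5, 9] cursor@6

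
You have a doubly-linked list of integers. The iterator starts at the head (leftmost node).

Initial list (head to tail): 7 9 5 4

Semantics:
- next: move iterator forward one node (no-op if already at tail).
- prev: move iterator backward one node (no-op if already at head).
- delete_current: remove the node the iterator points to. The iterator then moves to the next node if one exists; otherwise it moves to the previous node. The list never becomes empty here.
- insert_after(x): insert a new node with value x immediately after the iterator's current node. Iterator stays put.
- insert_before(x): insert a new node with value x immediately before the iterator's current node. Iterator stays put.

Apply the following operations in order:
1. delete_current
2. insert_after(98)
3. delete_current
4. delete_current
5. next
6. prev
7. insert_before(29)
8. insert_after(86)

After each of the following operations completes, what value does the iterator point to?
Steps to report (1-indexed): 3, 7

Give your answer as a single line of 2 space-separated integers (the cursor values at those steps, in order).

After 1 (delete_current): list=[9, 5, 4] cursor@9
After 2 (insert_after(98)): list=[9, 98, 5, 4] cursor@9
After 3 (delete_current): list=[98, 5, 4] cursor@98
After 4 (delete_current): list=[5, 4] cursor@5
After 5 (next): list=[5, 4] cursor@4
After 6 (prev): list=[5, 4] cursor@5
After 7 (insert_before(29)): list=[29, 5, 4] cursor@5
After 8 (insert_after(86)): list=[29, 5, 86, 4] cursor@5

Answer: 98 5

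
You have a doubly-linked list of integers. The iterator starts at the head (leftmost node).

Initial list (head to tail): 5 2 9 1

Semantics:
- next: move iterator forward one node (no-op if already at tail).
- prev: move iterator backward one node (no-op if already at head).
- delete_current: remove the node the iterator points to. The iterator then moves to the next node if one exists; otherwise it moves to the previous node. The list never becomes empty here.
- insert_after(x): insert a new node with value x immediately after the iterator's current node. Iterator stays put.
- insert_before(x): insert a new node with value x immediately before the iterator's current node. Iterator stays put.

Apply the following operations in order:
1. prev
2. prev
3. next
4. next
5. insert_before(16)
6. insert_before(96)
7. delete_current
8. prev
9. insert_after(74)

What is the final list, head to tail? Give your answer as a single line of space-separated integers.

Answer: 5 2 16 96 74 1

Derivation:
After 1 (prev): list=[5, 2, 9, 1] cursor@5
After 2 (prev): list=[5, 2, 9, 1] cursor@5
After 3 (next): list=[5, 2, 9, 1] cursor@2
After 4 (next): list=[5, 2, 9, 1] cursor@9
After 5 (insert_before(16)): list=[5, 2, 16, 9, 1] cursor@9
After 6 (insert_before(96)): list=[5, 2, 16, 96, 9, 1] cursor@9
After 7 (delete_current): list=[5, 2, 16, 96, 1] cursor@1
After 8 (prev): list=[5, 2, 16, 96, 1] cursor@96
After 9 (insert_after(74)): list=[5, 2, 16, 96, 74, 1] cursor@96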